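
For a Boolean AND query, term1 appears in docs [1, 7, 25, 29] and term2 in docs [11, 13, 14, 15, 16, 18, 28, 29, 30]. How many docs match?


Boolean AND: find intersection of posting lists
term1 docs: [1, 7, 25, 29]
term2 docs: [11, 13, 14, 15, 16, 18, 28, 29, 30]
Intersection: [29]
|intersection| = 1

1


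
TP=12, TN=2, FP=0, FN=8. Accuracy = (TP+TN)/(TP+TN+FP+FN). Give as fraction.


Accuracy = (TP + TN) / (TP + TN + FP + FN)
TP + TN = 12 + 2 = 14
Total = 12 + 2 + 0 + 8 = 22
Accuracy = 14 / 22 = 7/11

7/11


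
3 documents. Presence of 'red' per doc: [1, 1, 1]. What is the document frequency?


Checking each document for 'red':
Doc 1: present
Doc 2: present
Doc 3: present
df = sum of presences = 1 + 1 + 1 = 3

3


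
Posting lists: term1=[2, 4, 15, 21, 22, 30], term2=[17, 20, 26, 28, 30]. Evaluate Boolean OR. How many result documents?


Boolean OR: find union of posting lists
term1 docs: [2, 4, 15, 21, 22, 30]
term2 docs: [17, 20, 26, 28, 30]
Union: [2, 4, 15, 17, 20, 21, 22, 26, 28, 30]
|union| = 10

10


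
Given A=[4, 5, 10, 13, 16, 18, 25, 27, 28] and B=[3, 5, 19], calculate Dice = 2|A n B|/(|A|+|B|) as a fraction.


A intersect B = [5]
|A intersect B| = 1
|A| = 9, |B| = 3
Dice = 2*1 / (9+3)
= 2 / 12 = 1/6

1/6


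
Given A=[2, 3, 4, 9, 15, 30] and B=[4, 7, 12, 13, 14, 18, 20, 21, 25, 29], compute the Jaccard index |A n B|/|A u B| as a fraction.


A intersect B = [4]
|A intersect B| = 1
A union B = [2, 3, 4, 7, 9, 12, 13, 14, 15, 18, 20, 21, 25, 29, 30]
|A union B| = 15
Jaccard = 1/15 = 1/15

1/15


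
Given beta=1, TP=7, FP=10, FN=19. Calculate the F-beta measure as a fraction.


P = TP/(TP+FP) = 7/17 = 7/17
R = TP/(TP+FN) = 7/26 = 7/26
beta^2 = 1^2 = 1
(1 + beta^2) = 2
Numerator = (1+beta^2)*P*R = 49/221
Denominator = beta^2*P + R = 7/17 + 7/26 = 301/442
F_beta = 14/43

14/43


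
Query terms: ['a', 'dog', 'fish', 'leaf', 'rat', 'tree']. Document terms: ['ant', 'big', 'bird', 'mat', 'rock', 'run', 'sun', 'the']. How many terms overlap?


Query terms: ['a', 'dog', 'fish', 'leaf', 'rat', 'tree']
Document terms: ['ant', 'big', 'bird', 'mat', 'rock', 'run', 'sun', 'the']
Common terms: []
Overlap count = 0

0


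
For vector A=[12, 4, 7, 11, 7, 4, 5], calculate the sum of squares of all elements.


|A|^2 = sum of squared components
A[0]^2 = 12^2 = 144
A[1]^2 = 4^2 = 16
A[2]^2 = 7^2 = 49
A[3]^2 = 11^2 = 121
A[4]^2 = 7^2 = 49
A[5]^2 = 4^2 = 16
A[6]^2 = 5^2 = 25
Sum = 144 + 16 + 49 + 121 + 49 + 16 + 25 = 420

420


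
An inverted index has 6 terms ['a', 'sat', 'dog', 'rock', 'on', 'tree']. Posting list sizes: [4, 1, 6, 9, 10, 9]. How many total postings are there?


Summing posting list sizes:
'a': 4 postings
'sat': 1 postings
'dog': 6 postings
'rock': 9 postings
'on': 10 postings
'tree': 9 postings
Total = 4 + 1 + 6 + 9 + 10 + 9 = 39

39


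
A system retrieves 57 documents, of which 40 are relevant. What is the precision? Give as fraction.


Precision = relevant_retrieved / total_retrieved
= 40 / 57
= 40 / (40 + 17)
= 40/57

40/57


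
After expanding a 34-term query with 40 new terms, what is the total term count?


Original terms: 34
Expansion terms: 40
Total = 34 + 40 = 74

74


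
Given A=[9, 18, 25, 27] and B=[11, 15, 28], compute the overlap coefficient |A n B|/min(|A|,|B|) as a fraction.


A intersect B = []
|A intersect B| = 0
min(|A|, |B|) = min(4, 3) = 3
Overlap = 0 / 3 = 0

0


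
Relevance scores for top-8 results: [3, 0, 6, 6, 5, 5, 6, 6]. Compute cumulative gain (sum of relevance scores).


Cumulative Gain = sum of relevance scores
Position 1: rel=3, running sum=3
Position 2: rel=0, running sum=3
Position 3: rel=6, running sum=9
Position 4: rel=6, running sum=15
Position 5: rel=5, running sum=20
Position 6: rel=5, running sum=25
Position 7: rel=6, running sum=31
Position 8: rel=6, running sum=37
CG = 37

37


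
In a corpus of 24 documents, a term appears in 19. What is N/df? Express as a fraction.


IDF ratio = N / df
= 24 / 19
= 24/19

24/19


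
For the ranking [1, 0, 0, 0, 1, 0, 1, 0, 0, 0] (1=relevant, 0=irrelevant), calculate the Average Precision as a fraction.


Computing P@k for each relevant position:
Position 1: relevant, P@1 = 1/1 = 1
Position 2: not relevant
Position 3: not relevant
Position 4: not relevant
Position 5: relevant, P@5 = 2/5 = 2/5
Position 6: not relevant
Position 7: relevant, P@7 = 3/7 = 3/7
Position 8: not relevant
Position 9: not relevant
Position 10: not relevant
Sum of P@k = 1 + 2/5 + 3/7 = 64/35
AP = 64/35 / 3 = 64/105

64/105


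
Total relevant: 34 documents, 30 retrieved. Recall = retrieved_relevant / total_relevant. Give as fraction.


Recall = retrieved_relevant / total_relevant
= 30 / 34
= 30 / (30 + 4)
= 15/17

15/17


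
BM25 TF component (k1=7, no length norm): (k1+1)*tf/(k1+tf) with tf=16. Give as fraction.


BM25 TF component = (k1+1)*tf / (k1+tf)
k1 = 7, tf = 16
Numerator = (7+1)*16 = 128
Denominator = 7 + 16 = 23
= 128/23 = 128/23

128/23


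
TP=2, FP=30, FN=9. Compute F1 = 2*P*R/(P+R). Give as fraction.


F1 = 2 * P * R / (P + R)
P = TP/(TP+FP) = 2/32 = 1/16
R = TP/(TP+FN) = 2/11 = 2/11
2 * P * R = 2 * 1/16 * 2/11 = 1/44
P + R = 1/16 + 2/11 = 43/176
F1 = 1/44 / 43/176 = 4/43

4/43


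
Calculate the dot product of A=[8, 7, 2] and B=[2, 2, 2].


Dot product = sum of element-wise products
A[0]*B[0] = 8*2 = 16
A[1]*B[1] = 7*2 = 14
A[2]*B[2] = 2*2 = 4
Sum = 16 + 14 + 4 = 34

34


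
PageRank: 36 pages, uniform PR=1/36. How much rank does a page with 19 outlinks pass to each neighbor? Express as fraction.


Initial PR = 1/36 = 1/36
Outlinks = 19
Contribution per link = PR / outlinks
= 1/36 / 19
= 1/684

1/684


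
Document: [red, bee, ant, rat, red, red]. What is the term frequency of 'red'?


Document has 6 words
Scanning for 'red':
Found at positions: [0, 4, 5]
Count = 3

3


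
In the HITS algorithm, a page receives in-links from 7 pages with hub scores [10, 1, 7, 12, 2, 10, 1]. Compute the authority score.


Authority = sum of hub scores of in-linkers
In-link 1: hub score = 10
In-link 2: hub score = 1
In-link 3: hub score = 7
In-link 4: hub score = 12
In-link 5: hub score = 2
In-link 6: hub score = 10
In-link 7: hub score = 1
Authority = 10 + 1 + 7 + 12 + 2 + 10 + 1 = 43

43


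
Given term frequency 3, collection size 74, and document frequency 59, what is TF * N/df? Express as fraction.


TF * (N/df)
= 3 * (74/59)
= 3 * 74/59
= 222/59

222/59


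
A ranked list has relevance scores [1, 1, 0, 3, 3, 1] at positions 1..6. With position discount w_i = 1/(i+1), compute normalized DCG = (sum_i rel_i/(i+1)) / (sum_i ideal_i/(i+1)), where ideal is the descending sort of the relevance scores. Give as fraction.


Position discount weights w_i = 1/(i+1) for i=1..6:
Weights = [1/2, 1/3, 1/4, 1/5, 1/6, 1/7]
Actual relevance: [1, 1, 0, 3, 3, 1]
DCG = 1/2 + 1/3 + 0/4 + 3/5 + 3/6 + 1/7 = 218/105
Ideal relevance (sorted desc): [3, 3, 1, 1, 1, 0]
Ideal DCG = 3/2 + 3/3 + 1/4 + 1/5 + 1/6 + 0/7 = 187/60
nDCG = DCG / ideal_DCG = 218/105 / 187/60 = 872/1309

872/1309


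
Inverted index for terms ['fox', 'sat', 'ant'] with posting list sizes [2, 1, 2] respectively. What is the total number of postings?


Summing posting list sizes:
'fox': 2 postings
'sat': 1 postings
'ant': 2 postings
Total = 2 + 1 + 2 = 5

5


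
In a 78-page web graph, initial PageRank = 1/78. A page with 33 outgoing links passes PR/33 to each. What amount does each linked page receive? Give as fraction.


Initial PR = 1/78 = 1/78
Outlinks = 33
Contribution per link = PR / outlinks
= 1/78 / 33
= 1/2574

1/2574


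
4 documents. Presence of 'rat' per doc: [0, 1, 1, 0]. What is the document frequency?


Checking each document for 'rat':
Doc 1: absent
Doc 2: present
Doc 3: present
Doc 4: absent
df = sum of presences = 0 + 1 + 1 + 0 = 2

2


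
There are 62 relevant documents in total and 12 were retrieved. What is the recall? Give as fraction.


Recall = retrieved_relevant / total_relevant
= 12 / 62
= 12 / (12 + 50)
= 6/31

6/31


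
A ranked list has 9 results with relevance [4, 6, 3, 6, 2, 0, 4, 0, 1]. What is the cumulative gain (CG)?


Cumulative Gain = sum of relevance scores
Position 1: rel=4, running sum=4
Position 2: rel=6, running sum=10
Position 3: rel=3, running sum=13
Position 4: rel=6, running sum=19
Position 5: rel=2, running sum=21
Position 6: rel=0, running sum=21
Position 7: rel=4, running sum=25
Position 8: rel=0, running sum=25
Position 9: rel=1, running sum=26
CG = 26

26


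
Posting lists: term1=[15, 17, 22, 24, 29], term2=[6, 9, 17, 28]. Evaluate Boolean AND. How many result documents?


Boolean AND: find intersection of posting lists
term1 docs: [15, 17, 22, 24, 29]
term2 docs: [6, 9, 17, 28]
Intersection: [17]
|intersection| = 1

1


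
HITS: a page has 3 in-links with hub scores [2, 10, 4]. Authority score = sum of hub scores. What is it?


Authority = sum of hub scores of in-linkers
In-link 1: hub score = 2
In-link 2: hub score = 10
In-link 3: hub score = 4
Authority = 2 + 10 + 4 = 16

16


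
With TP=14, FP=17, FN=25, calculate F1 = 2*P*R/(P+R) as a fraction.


F1 = 2 * P * R / (P + R)
P = TP/(TP+FP) = 14/31 = 14/31
R = TP/(TP+FN) = 14/39 = 14/39
2 * P * R = 2 * 14/31 * 14/39 = 392/1209
P + R = 14/31 + 14/39 = 980/1209
F1 = 392/1209 / 980/1209 = 2/5

2/5


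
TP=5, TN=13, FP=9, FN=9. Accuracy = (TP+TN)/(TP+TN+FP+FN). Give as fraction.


Accuracy = (TP + TN) / (TP + TN + FP + FN)
TP + TN = 5 + 13 = 18
Total = 5 + 13 + 9 + 9 = 36
Accuracy = 18 / 36 = 1/2

1/2


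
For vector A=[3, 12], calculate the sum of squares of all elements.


|A|^2 = sum of squared components
A[0]^2 = 3^2 = 9
A[1]^2 = 12^2 = 144
Sum = 9 + 144 = 153

153


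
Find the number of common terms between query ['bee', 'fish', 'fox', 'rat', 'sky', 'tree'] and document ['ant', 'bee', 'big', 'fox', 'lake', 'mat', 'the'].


Query terms: ['bee', 'fish', 'fox', 'rat', 'sky', 'tree']
Document terms: ['ant', 'bee', 'big', 'fox', 'lake', 'mat', 'the']
Common terms: ['bee', 'fox']
Overlap count = 2

2


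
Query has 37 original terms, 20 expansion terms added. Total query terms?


Original terms: 37
Expansion terms: 20
Total = 37 + 20 = 57

57


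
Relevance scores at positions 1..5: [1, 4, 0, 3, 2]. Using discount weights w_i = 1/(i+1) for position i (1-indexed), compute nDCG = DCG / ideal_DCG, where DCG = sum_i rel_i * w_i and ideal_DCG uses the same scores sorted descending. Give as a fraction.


Position discount weights w_i = 1/(i+1) for i=1..5:
Weights = [1/2, 1/3, 1/4, 1/5, 1/6]
Actual relevance: [1, 4, 0, 3, 2]
DCG = 1/2 + 4/3 + 0/4 + 3/5 + 2/6 = 83/30
Ideal relevance (sorted desc): [4, 3, 2, 1, 0]
Ideal DCG = 4/2 + 3/3 + 2/4 + 1/5 + 0/6 = 37/10
nDCG = DCG / ideal_DCG = 83/30 / 37/10 = 83/111

83/111


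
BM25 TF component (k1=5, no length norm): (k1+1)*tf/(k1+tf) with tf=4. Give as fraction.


BM25 TF component = (k1+1)*tf / (k1+tf)
k1 = 5, tf = 4
Numerator = (5+1)*4 = 24
Denominator = 5 + 4 = 9
= 24/9 = 8/3

8/3


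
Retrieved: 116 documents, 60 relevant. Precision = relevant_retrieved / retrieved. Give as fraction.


Precision = relevant_retrieved / total_retrieved
= 60 / 116
= 60 / (60 + 56)
= 15/29

15/29


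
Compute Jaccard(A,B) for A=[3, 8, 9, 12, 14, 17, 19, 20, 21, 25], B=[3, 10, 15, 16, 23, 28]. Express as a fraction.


A intersect B = [3]
|A intersect B| = 1
A union B = [3, 8, 9, 10, 12, 14, 15, 16, 17, 19, 20, 21, 23, 25, 28]
|A union B| = 15
Jaccard = 1/15 = 1/15

1/15


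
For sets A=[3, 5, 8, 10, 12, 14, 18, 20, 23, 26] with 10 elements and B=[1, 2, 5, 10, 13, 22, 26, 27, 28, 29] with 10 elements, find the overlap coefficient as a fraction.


A intersect B = [5, 10, 26]
|A intersect B| = 3
min(|A|, |B|) = min(10, 10) = 10
Overlap = 3 / 10 = 3/10

3/10


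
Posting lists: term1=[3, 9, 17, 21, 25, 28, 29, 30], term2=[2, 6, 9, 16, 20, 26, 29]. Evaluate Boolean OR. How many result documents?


Boolean OR: find union of posting lists
term1 docs: [3, 9, 17, 21, 25, 28, 29, 30]
term2 docs: [2, 6, 9, 16, 20, 26, 29]
Union: [2, 3, 6, 9, 16, 17, 20, 21, 25, 26, 28, 29, 30]
|union| = 13

13


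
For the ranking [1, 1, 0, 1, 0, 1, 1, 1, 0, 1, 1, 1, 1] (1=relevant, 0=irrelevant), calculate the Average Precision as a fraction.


Computing P@k for each relevant position:
Position 1: relevant, P@1 = 1/1 = 1
Position 2: relevant, P@2 = 2/2 = 1
Position 3: not relevant
Position 4: relevant, P@4 = 3/4 = 3/4
Position 5: not relevant
Position 6: relevant, P@6 = 4/6 = 2/3
Position 7: relevant, P@7 = 5/7 = 5/7
Position 8: relevant, P@8 = 6/8 = 3/4
Position 9: not relevant
Position 10: relevant, P@10 = 7/10 = 7/10
Position 11: relevant, P@11 = 8/11 = 8/11
Position 12: relevant, P@12 = 9/12 = 3/4
Position 13: relevant, P@13 = 10/13 = 10/13
Sum of P@k = 1 + 1 + 3/4 + 2/3 + 5/7 + 3/4 + 7/10 + 8/11 + 3/4 + 10/13 = 470117/60060
AP = 470117/60060 / 10 = 470117/600600

470117/600600


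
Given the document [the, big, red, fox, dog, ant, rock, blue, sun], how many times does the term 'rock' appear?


Document has 9 words
Scanning for 'rock':
Found at positions: [6]
Count = 1

1


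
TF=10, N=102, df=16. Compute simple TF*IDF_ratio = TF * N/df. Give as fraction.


TF * (N/df)
= 10 * (102/16)
= 10 * 51/8
= 255/4

255/4


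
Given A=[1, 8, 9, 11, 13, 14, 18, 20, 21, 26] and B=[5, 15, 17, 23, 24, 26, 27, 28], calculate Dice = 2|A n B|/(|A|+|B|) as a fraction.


A intersect B = [26]
|A intersect B| = 1
|A| = 10, |B| = 8
Dice = 2*1 / (10+8)
= 2 / 18 = 1/9

1/9


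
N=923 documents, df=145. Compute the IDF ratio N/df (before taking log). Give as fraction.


IDF ratio = N / df
= 923 / 145
= 923/145

923/145


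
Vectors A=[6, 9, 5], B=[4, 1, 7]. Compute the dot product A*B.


Dot product = sum of element-wise products
A[0]*B[0] = 6*4 = 24
A[1]*B[1] = 9*1 = 9
A[2]*B[2] = 5*7 = 35
Sum = 24 + 9 + 35 = 68

68


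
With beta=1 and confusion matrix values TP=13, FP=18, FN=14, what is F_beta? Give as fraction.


P = TP/(TP+FP) = 13/31 = 13/31
R = TP/(TP+FN) = 13/27 = 13/27
beta^2 = 1^2 = 1
(1 + beta^2) = 2
Numerator = (1+beta^2)*P*R = 338/837
Denominator = beta^2*P + R = 13/31 + 13/27 = 754/837
F_beta = 13/29

13/29


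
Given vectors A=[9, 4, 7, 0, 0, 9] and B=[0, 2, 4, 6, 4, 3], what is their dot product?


Dot product = sum of element-wise products
A[0]*B[0] = 9*0 = 0
A[1]*B[1] = 4*2 = 8
A[2]*B[2] = 7*4 = 28
A[3]*B[3] = 0*6 = 0
A[4]*B[4] = 0*4 = 0
A[5]*B[5] = 9*3 = 27
Sum = 0 + 8 + 28 + 0 + 0 + 27 = 63

63


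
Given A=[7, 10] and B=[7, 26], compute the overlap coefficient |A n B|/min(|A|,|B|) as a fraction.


A intersect B = [7]
|A intersect B| = 1
min(|A|, |B|) = min(2, 2) = 2
Overlap = 1 / 2 = 1/2

1/2


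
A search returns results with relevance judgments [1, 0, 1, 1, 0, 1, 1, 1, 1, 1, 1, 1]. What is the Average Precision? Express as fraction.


Computing P@k for each relevant position:
Position 1: relevant, P@1 = 1/1 = 1
Position 2: not relevant
Position 3: relevant, P@3 = 2/3 = 2/3
Position 4: relevant, P@4 = 3/4 = 3/4
Position 5: not relevant
Position 6: relevant, P@6 = 4/6 = 2/3
Position 7: relevant, P@7 = 5/7 = 5/7
Position 8: relevant, P@8 = 6/8 = 3/4
Position 9: relevant, P@9 = 7/9 = 7/9
Position 10: relevant, P@10 = 8/10 = 4/5
Position 11: relevant, P@11 = 9/11 = 9/11
Position 12: relevant, P@12 = 10/12 = 5/6
Sum of P@k = 1 + 2/3 + 3/4 + 2/3 + 5/7 + 3/4 + 7/9 + 4/5 + 9/11 + 5/6 = 26947/3465
AP = 26947/3465 / 10 = 26947/34650

26947/34650


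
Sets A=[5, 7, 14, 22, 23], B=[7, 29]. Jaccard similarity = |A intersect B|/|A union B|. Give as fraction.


A intersect B = [7]
|A intersect B| = 1
A union B = [5, 7, 14, 22, 23, 29]
|A union B| = 6
Jaccard = 1/6 = 1/6

1/6


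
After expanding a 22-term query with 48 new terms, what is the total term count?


Original terms: 22
Expansion terms: 48
Total = 22 + 48 = 70

70


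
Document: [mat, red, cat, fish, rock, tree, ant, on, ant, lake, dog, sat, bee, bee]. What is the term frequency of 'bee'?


Document has 14 words
Scanning for 'bee':
Found at positions: [12, 13]
Count = 2

2


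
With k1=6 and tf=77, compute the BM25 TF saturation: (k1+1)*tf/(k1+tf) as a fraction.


BM25 TF component = (k1+1)*tf / (k1+tf)
k1 = 6, tf = 77
Numerator = (6+1)*77 = 539
Denominator = 6 + 77 = 83
= 539/83 = 539/83

539/83


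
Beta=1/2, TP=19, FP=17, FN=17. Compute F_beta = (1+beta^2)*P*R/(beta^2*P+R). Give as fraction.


P = TP/(TP+FP) = 19/36 = 19/36
R = TP/(TP+FN) = 19/36 = 19/36
beta^2 = 1/2^2 = 1/4
(1 + beta^2) = 5/4
Numerator = (1+beta^2)*P*R = 1805/5184
Denominator = beta^2*P + R = 19/144 + 19/36 = 95/144
F_beta = 19/36

19/36


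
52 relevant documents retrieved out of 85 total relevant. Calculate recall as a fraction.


Recall = retrieved_relevant / total_relevant
= 52 / 85
= 52 / (52 + 33)
= 52/85

52/85


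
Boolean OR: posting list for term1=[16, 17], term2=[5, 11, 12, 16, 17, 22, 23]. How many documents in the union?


Boolean OR: find union of posting lists
term1 docs: [16, 17]
term2 docs: [5, 11, 12, 16, 17, 22, 23]
Union: [5, 11, 12, 16, 17, 22, 23]
|union| = 7

7


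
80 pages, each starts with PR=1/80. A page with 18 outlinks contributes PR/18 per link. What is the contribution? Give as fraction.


Initial PR = 1/80 = 1/80
Outlinks = 18
Contribution per link = PR / outlinks
= 1/80 / 18
= 1/1440

1/1440


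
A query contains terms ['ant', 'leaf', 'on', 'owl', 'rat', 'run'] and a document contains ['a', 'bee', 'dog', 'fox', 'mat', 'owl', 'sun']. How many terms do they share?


Query terms: ['ant', 'leaf', 'on', 'owl', 'rat', 'run']
Document terms: ['a', 'bee', 'dog', 'fox', 'mat', 'owl', 'sun']
Common terms: ['owl']
Overlap count = 1

1


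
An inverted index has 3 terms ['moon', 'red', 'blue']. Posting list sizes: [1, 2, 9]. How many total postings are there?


Summing posting list sizes:
'moon': 1 postings
'red': 2 postings
'blue': 9 postings
Total = 1 + 2 + 9 = 12

12


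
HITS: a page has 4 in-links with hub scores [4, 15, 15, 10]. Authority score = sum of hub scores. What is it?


Authority = sum of hub scores of in-linkers
In-link 1: hub score = 4
In-link 2: hub score = 15
In-link 3: hub score = 15
In-link 4: hub score = 10
Authority = 4 + 15 + 15 + 10 = 44

44


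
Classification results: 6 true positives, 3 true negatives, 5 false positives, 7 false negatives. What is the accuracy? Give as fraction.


Accuracy = (TP + TN) / (TP + TN + FP + FN)
TP + TN = 6 + 3 = 9
Total = 6 + 3 + 5 + 7 = 21
Accuracy = 9 / 21 = 3/7

3/7


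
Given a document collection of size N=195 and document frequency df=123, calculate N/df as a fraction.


IDF ratio = N / df
= 195 / 123
= 65/41

65/41


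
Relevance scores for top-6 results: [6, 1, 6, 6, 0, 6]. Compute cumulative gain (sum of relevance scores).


Cumulative Gain = sum of relevance scores
Position 1: rel=6, running sum=6
Position 2: rel=1, running sum=7
Position 3: rel=6, running sum=13
Position 4: rel=6, running sum=19
Position 5: rel=0, running sum=19
Position 6: rel=6, running sum=25
CG = 25

25


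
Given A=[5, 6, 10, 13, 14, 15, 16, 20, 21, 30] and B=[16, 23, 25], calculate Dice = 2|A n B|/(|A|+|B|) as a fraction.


A intersect B = [16]
|A intersect B| = 1
|A| = 10, |B| = 3
Dice = 2*1 / (10+3)
= 2 / 13 = 2/13

2/13


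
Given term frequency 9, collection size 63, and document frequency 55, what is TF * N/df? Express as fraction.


TF * (N/df)
= 9 * (63/55)
= 9 * 63/55
= 567/55

567/55


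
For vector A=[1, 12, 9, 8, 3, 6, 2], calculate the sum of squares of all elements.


|A|^2 = sum of squared components
A[0]^2 = 1^2 = 1
A[1]^2 = 12^2 = 144
A[2]^2 = 9^2 = 81
A[3]^2 = 8^2 = 64
A[4]^2 = 3^2 = 9
A[5]^2 = 6^2 = 36
A[6]^2 = 2^2 = 4
Sum = 1 + 144 + 81 + 64 + 9 + 36 + 4 = 339

339


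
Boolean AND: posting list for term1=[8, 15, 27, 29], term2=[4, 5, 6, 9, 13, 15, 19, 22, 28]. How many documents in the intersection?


Boolean AND: find intersection of posting lists
term1 docs: [8, 15, 27, 29]
term2 docs: [4, 5, 6, 9, 13, 15, 19, 22, 28]
Intersection: [15]
|intersection| = 1

1


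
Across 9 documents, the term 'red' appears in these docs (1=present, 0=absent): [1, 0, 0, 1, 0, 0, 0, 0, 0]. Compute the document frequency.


Checking each document for 'red':
Doc 1: present
Doc 2: absent
Doc 3: absent
Doc 4: present
Doc 5: absent
Doc 6: absent
Doc 7: absent
Doc 8: absent
Doc 9: absent
df = sum of presences = 1 + 0 + 0 + 1 + 0 + 0 + 0 + 0 + 0 = 2

2


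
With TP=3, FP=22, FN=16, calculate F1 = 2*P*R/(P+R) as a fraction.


F1 = 2 * P * R / (P + R)
P = TP/(TP+FP) = 3/25 = 3/25
R = TP/(TP+FN) = 3/19 = 3/19
2 * P * R = 2 * 3/25 * 3/19 = 18/475
P + R = 3/25 + 3/19 = 132/475
F1 = 18/475 / 132/475 = 3/22

3/22


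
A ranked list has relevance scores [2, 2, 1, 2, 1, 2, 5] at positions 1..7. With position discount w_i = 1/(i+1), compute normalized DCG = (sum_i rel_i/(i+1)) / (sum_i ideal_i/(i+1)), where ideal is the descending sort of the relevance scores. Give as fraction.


Position discount weights w_i = 1/(i+1) for i=1..7:
Weights = [1/2, 1/3, 1/4, 1/5, 1/6, 1/7, 1/8]
Actual relevance: [2, 2, 1, 2, 1, 2, 5]
DCG = 2/2 + 2/3 + 1/4 + 2/5 + 1/6 + 2/7 + 5/8 = 2851/840
Ideal relevance (sorted desc): [5, 2, 2, 2, 2, 1, 1]
Ideal DCG = 5/2 + 2/3 + 2/4 + 2/5 + 2/6 + 1/7 + 1/8 = 1307/280
nDCG = DCG / ideal_DCG = 2851/840 / 1307/280 = 2851/3921

2851/3921


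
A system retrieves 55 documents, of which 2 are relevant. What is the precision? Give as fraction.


Precision = relevant_retrieved / total_retrieved
= 2 / 55
= 2 / (2 + 53)
= 2/55

2/55


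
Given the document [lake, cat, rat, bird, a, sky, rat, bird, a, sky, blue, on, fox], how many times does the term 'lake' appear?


Document has 13 words
Scanning for 'lake':
Found at positions: [0]
Count = 1

1


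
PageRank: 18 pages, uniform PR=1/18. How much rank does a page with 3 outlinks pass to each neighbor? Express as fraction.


Initial PR = 1/18 = 1/18
Outlinks = 3
Contribution per link = PR / outlinks
= 1/18 / 3
= 1/54

1/54


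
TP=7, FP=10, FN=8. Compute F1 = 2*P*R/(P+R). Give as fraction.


F1 = 2 * P * R / (P + R)
P = TP/(TP+FP) = 7/17 = 7/17
R = TP/(TP+FN) = 7/15 = 7/15
2 * P * R = 2 * 7/17 * 7/15 = 98/255
P + R = 7/17 + 7/15 = 224/255
F1 = 98/255 / 224/255 = 7/16

7/16


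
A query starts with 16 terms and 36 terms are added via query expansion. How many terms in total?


Original terms: 16
Expansion terms: 36
Total = 16 + 36 = 52

52


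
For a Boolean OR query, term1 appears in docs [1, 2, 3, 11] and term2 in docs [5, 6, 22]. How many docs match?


Boolean OR: find union of posting lists
term1 docs: [1, 2, 3, 11]
term2 docs: [5, 6, 22]
Union: [1, 2, 3, 5, 6, 11, 22]
|union| = 7

7


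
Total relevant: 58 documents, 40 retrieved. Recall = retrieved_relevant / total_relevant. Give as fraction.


Recall = retrieved_relevant / total_relevant
= 40 / 58
= 40 / (40 + 18)
= 20/29

20/29


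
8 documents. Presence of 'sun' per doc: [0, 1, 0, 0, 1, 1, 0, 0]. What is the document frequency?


Checking each document for 'sun':
Doc 1: absent
Doc 2: present
Doc 3: absent
Doc 4: absent
Doc 5: present
Doc 6: present
Doc 7: absent
Doc 8: absent
df = sum of presences = 0 + 1 + 0 + 0 + 1 + 1 + 0 + 0 = 3

3


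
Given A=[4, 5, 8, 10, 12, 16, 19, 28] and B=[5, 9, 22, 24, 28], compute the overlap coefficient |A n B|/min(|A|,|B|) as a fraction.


A intersect B = [5, 28]
|A intersect B| = 2
min(|A|, |B|) = min(8, 5) = 5
Overlap = 2 / 5 = 2/5

2/5


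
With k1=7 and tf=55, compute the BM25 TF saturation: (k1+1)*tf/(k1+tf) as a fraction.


BM25 TF component = (k1+1)*tf / (k1+tf)
k1 = 7, tf = 55
Numerator = (7+1)*55 = 440
Denominator = 7 + 55 = 62
= 440/62 = 220/31

220/31


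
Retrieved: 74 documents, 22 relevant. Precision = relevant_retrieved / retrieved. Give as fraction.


Precision = relevant_retrieved / total_retrieved
= 22 / 74
= 22 / (22 + 52)
= 11/37

11/37


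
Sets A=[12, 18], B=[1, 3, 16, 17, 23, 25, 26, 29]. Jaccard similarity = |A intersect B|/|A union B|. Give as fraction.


A intersect B = []
|A intersect B| = 0
A union B = [1, 3, 12, 16, 17, 18, 23, 25, 26, 29]
|A union B| = 10
Jaccard = 0/10 = 0

0


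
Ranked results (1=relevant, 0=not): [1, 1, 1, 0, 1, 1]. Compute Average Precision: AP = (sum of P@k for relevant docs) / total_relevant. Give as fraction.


Computing P@k for each relevant position:
Position 1: relevant, P@1 = 1/1 = 1
Position 2: relevant, P@2 = 2/2 = 1
Position 3: relevant, P@3 = 3/3 = 1
Position 4: not relevant
Position 5: relevant, P@5 = 4/5 = 4/5
Position 6: relevant, P@6 = 5/6 = 5/6
Sum of P@k = 1 + 1 + 1 + 4/5 + 5/6 = 139/30
AP = 139/30 / 5 = 139/150

139/150


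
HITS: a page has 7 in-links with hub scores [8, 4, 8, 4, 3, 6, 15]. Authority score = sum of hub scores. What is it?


Authority = sum of hub scores of in-linkers
In-link 1: hub score = 8
In-link 2: hub score = 4
In-link 3: hub score = 8
In-link 4: hub score = 4
In-link 5: hub score = 3
In-link 6: hub score = 6
In-link 7: hub score = 15
Authority = 8 + 4 + 8 + 4 + 3 + 6 + 15 = 48

48


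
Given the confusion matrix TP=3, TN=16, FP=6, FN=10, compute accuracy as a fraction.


Accuracy = (TP + TN) / (TP + TN + FP + FN)
TP + TN = 3 + 16 = 19
Total = 3 + 16 + 6 + 10 = 35
Accuracy = 19 / 35 = 19/35

19/35


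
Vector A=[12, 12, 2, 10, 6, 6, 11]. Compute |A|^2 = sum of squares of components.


|A|^2 = sum of squared components
A[0]^2 = 12^2 = 144
A[1]^2 = 12^2 = 144
A[2]^2 = 2^2 = 4
A[3]^2 = 10^2 = 100
A[4]^2 = 6^2 = 36
A[5]^2 = 6^2 = 36
A[6]^2 = 11^2 = 121
Sum = 144 + 144 + 4 + 100 + 36 + 36 + 121 = 585

585


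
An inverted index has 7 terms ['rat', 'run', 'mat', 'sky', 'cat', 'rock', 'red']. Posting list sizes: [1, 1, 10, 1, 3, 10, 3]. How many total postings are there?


Summing posting list sizes:
'rat': 1 postings
'run': 1 postings
'mat': 10 postings
'sky': 1 postings
'cat': 3 postings
'rock': 10 postings
'red': 3 postings
Total = 1 + 1 + 10 + 1 + 3 + 10 + 3 = 29

29


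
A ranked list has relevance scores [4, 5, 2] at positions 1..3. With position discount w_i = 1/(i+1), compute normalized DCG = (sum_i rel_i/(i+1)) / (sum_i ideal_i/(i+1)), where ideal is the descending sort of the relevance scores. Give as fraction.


Position discount weights w_i = 1/(i+1) for i=1..3:
Weights = [1/2, 1/3, 1/4]
Actual relevance: [4, 5, 2]
DCG = 4/2 + 5/3 + 2/4 = 25/6
Ideal relevance (sorted desc): [5, 4, 2]
Ideal DCG = 5/2 + 4/3 + 2/4 = 13/3
nDCG = DCG / ideal_DCG = 25/6 / 13/3 = 25/26

25/26


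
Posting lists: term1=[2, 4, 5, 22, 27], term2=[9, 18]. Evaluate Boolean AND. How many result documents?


Boolean AND: find intersection of posting lists
term1 docs: [2, 4, 5, 22, 27]
term2 docs: [9, 18]
Intersection: []
|intersection| = 0

0


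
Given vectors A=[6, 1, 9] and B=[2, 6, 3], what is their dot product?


Dot product = sum of element-wise products
A[0]*B[0] = 6*2 = 12
A[1]*B[1] = 1*6 = 6
A[2]*B[2] = 9*3 = 27
Sum = 12 + 6 + 27 = 45

45


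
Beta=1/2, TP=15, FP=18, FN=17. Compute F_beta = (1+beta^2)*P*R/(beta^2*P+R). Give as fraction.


P = TP/(TP+FP) = 15/33 = 5/11
R = TP/(TP+FN) = 15/32 = 15/32
beta^2 = 1/2^2 = 1/4
(1 + beta^2) = 5/4
Numerator = (1+beta^2)*P*R = 375/1408
Denominator = beta^2*P + R = 5/44 + 15/32 = 205/352
F_beta = 75/164

75/164


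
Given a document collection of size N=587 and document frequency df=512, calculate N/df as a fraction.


IDF ratio = N / df
= 587 / 512
= 587/512

587/512


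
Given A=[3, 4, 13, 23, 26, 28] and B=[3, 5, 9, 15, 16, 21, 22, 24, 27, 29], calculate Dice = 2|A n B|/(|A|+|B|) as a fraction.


A intersect B = [3]
|A intersect B| = 1
|A| = 6, |B| = 10
Dice = 2*1 / (6+10)
= 2 / 16 = 1/8

1/8


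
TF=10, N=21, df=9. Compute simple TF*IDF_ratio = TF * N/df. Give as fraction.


TF * (N/df)
= 10 * (21/9)
= 10 * 7/3
= 70/3

70/3


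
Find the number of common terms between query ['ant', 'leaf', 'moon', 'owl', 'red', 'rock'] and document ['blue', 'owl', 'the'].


Query terms: ['ant', 'leaf', 'moon', 'owl', 'red', 'rock']
Document terms: ['blue', 'owl', 'the']
Common terms: ['owl']
Overlap count = 1

1


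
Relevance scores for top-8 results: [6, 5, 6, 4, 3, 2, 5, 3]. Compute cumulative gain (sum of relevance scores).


Cumulative Gain = sum of relevance scores
Position 1: rel=6, running sum=6
Position 2: rel=5, running sum=11
Position 3: rel=6, running sum=17
Position 4: rel=4, running sum=21
Position 5: rel=3, running sum=24
Position 6: rel=2, running sum=26
Position 7: rel=5, running sum=31
Position 8: rel=3, running sum=34
CG = 34

34


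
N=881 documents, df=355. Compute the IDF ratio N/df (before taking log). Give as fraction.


IDF ratio = N / df
= 881 / 355
= 881/355

881/355


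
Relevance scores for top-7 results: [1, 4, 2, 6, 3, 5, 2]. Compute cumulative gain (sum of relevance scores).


Cumulative Gain = sum of relevance scores
Position 1: rel=1, running sum=1
Position 2: rel=4, running sum=5
Position 3: rel=2, running sum=7
Position 4: rel=6, running sum=13
Position 5: rel=3, running sum=16
Position 6: rel=5, running sum=21
Position 7: rel=2, running sum=23
CG = 23

23


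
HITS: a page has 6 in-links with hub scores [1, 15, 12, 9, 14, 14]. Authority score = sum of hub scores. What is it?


Authority = sum of hub scores of in-linkers
In-link 1: hub score = 1
In-link 2: hub score = 15
In-link 3: hub score = 12
In-link 4: hub score = 9
In-link 5: hub score = 14
In-link 6: hub score = 14
Authority = 1 + 15 + 12 + 9 + 14 + 14 = 65

65


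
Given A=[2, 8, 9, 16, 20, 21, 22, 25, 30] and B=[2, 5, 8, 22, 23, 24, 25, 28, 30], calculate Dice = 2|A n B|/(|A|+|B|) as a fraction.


A intersect B = [2, 8, 22, 25, 30]
|A intersect B| = 5
|A| = 9, |B| = 9
Dice = 2*5 / (9+9)
= 10 / 18 = 5/9

5/9


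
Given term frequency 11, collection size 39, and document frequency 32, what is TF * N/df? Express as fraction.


TF * (N/df)
= 11 * (39/32)
= 11 * 39/32
= 429/32

429/32


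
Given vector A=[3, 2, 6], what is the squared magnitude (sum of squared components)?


|A|^2 = sum of squared components
A[0]^2 = 3^2 = 9
A[1]^2 = 2^2 = 4
A[2]^2 = 6^2 = 36
Sum = 9 + 4 + 36 = 49

49


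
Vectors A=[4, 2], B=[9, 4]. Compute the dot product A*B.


Dot product = sum of element-wise products
A[0]*B[0] = 4*9 = 36
A[1]*B[1] = 2*4 = 8
Sum = 36 + 8 = 44

44


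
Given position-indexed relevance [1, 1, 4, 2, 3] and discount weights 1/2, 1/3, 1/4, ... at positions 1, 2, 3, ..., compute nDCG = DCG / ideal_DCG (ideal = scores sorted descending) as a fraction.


Position discount weights w_i = 1/(i+1) for i=1..5:
Weights = [1/2, 1/3, 1/4, 1/5, 1/6]
Actual relevance: [1, 1, 4, 2, 3]
DCG = 1/2 + 1/3 + 4/4 + 2/5 + 3/6 = 41/15
Ideal relevance (sorted desc): [4, 3, 2, 1, 1]
Ideal DCG = 4/2 + 3/3 + 2/4 + 1/5 + 1/6 = 58/15
nDCG = DCG / ideal_DCG = 41/15 / 58/15 = 41/58

41/58


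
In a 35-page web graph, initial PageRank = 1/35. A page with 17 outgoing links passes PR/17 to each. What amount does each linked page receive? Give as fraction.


Initial PR = 1/35 = 1/35
Outlinks = 17
Contribution per link = PR / outlinks
= 1/35 / 17
= 1/595

1/595


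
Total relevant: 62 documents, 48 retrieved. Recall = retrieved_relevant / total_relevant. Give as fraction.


Recall = retrieved_relevant / total_relevant
= 48 / 62
= 48 / (48 + 14)
= 24/31

24/31


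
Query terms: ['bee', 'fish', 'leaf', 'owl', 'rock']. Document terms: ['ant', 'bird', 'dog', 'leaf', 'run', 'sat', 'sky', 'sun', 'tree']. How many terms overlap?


Query terms: ['bee', 'fish', 'leaf', 'owl', 'rock']
Document terms: ['ant', 'bird', 'dog', 'leaf', 'run', 'sat', 'sky', 'sun', 'tree']
Common terms: ['leaf']
Overlap count = 1

1


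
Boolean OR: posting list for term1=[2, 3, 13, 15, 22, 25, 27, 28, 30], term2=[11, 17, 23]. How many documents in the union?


Boolean OR: find union of posting lists
term1 docs: [2, 3, 13, 15, 22, 25, 27, 28, 30]
term2 docs: [11, 17, 23]
Union: [2, 3, 11, 13, 15, 17, 22, 23, 25, 27, 28, 30]
|union| = 12

12


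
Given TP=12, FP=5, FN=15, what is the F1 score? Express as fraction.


F1 = 2 * P * R / (P + R)
P = TP/(TP+FP) = 12/17 = 12/17
R = TP/(TP+FN) = 12/27 = 4/9
2 * P * R = 2 * 12/17 * 4/9 = 32/51
P + R = 12/17 + 4/9 = 176/153
F1 = 32/51 / 176/153 = 6/11

6/11


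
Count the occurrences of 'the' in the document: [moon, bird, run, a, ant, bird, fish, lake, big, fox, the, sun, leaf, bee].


Document has 14 words
Scanning for 'the':
Found at positions: [10]
Count = 1

1


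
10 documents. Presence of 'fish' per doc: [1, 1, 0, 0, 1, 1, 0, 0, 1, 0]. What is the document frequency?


Checking each document for 'fish':
Doc 1: present
Doc 2: present
Doc 3: absent
Doc 4: absent
Doc 5: present
Doc 6: present
Doc 7: absent
Doc 8: absent
Doc 9: present
Doc 10: absent
df = sum of presences = 1 + 1 + 0 + 0 + 1 + 1 + 0 + 0 + 1 + 0 = 5

5


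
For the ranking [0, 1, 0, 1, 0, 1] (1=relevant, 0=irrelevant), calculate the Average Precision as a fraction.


Computing P@k for each relevant position:
Position 1: not relevant
Position 2: relevant, P@2 = 1/2 = 1/2
Position 3: not relevant
Position 4: relevant, P@4 = 2/4 = 1/2
Position 5: not relevant
Position 6: relevant, P@6 = 3/6 = 1/2
Sum of P@k = 1/2 + 1/2 + 1/2 = 3/2
AP = 3/2 / 3 = 1/2

1/2


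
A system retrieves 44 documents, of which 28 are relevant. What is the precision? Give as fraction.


Precision = relevant_retrieved / total_retrieved
= 28 / 44
= 28 / (28 + 16)
= 7/11

7/11


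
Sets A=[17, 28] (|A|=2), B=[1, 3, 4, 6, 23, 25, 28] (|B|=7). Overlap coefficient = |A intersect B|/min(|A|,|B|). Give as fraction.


A intersect B = [28]
|A intersect B| = 1
min(|A|, |B|) = min(2, 7) = 2
Overlap = 1 / 2 = 1/2

1/2


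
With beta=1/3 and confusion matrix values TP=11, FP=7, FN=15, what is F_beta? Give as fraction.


P = TP/(TP+FP) = 11/18 = 11/18
R = TP/(TP+FN) = 11/26 = 11/26
beta^2 = 1/3^2 = 1/9
(1 + beta^2) = 10/9
Numerator = (1+beta^2)*P*R = 605/2106
Denominator = beta^2*P + R = 11/162 + 11/26 = 517/1053
F_beta = 55/94

55/94


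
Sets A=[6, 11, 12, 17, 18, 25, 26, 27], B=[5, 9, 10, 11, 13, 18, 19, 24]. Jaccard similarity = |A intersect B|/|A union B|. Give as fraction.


A intersect B = [11, 18]
|A intersect B| = 2
A union B = [5, 6, 9, 10, 11, 12, 13, 17, 18, 19, 24, 25, 26, 27]
|A union B| = 14
Jaccard = 2/14 = 1/7

1/7


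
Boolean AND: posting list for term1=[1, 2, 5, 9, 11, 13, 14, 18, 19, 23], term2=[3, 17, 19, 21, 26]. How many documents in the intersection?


Boolean AND: find intersection of posting lists
term1 docs: [1, 2, 5, 9, 11, 13, 14, 18, 19, 23]
term2 docs: [3, 17, 19, 21, 26]
Intersection: [19]
|intersection| = 1

1


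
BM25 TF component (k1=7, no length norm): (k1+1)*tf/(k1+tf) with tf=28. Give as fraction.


BM25 TF component = (k1+1)*tf / (k1+tf)
k1 = 7, tf = 28
Numerator = (7+1)*28 = 224
Denominator = 7 + 28 = 35
= 224/35 = 32/5

32/5


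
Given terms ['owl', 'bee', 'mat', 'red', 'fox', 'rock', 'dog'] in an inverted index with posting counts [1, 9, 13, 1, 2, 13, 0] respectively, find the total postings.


Summing posting list sizes:
'owl': 1 postings
'bee': 9 postings
'mat': 13 postings
'red': 1 postings
'fox': 2 postings
'rock': 13 postings
'dog': 0 postings
Total = 1 + 9 + 13 + 1 + 2 + 13 + 0 = 39

39


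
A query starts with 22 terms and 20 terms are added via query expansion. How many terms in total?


Original terms: 22
Expansion terms: 20
Total = 22 + 20 = 42

42


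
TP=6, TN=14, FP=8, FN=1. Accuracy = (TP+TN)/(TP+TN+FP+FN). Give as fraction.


Accuracy = (TP + TN) / (TP + TN + FP + FN)
TP + TN = 6 + 14 = 20
Total = 6 + 14 + 8 + 1 = 29
Accuracy = 20 / 29 = 20/29

20/29


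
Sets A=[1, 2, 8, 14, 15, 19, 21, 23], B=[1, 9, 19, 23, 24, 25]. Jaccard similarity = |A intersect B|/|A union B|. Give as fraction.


A intersect B = [1, 19, 23]
|A intersect B| = 3
A union B = [1, 2, 8, 9, 14, 15, 19, 21, 23, 24, 25]
|A union B| = 11
Jaccard = 3/11 = 3/11

3/11


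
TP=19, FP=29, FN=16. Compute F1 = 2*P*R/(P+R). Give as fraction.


F1 = 2 * P * R / (P + R)
P = TP/(TP+FP) = 19/48 = 19/48
R = TP/(TP+FN) = 19/35 = 19/35
2 * P * R = 2 * 19/48 * 19/35 = 361/840
P + R = 19/48 + 19/35 = 1577/1680
F1 = 361/840 / 1577/1680 = 38/83

38/83


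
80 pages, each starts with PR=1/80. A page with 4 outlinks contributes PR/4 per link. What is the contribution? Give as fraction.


Initial PR = 1/80 = 1/80
Outlinks = 4
Contribution per link = PR / outlinks
= 1/80 / 4
= 1/320

1/320


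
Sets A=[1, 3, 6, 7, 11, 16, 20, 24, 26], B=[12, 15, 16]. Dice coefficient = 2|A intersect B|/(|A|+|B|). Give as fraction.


A intersect B = [16]
|A intersect B| = 1
|A| = 9, |B| = 3
Dice = 2*1 / (9+3)
= 2 / 12 = 1/6

1/6


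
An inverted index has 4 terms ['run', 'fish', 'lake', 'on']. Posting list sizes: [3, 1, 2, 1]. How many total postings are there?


Summing posting list sizes:
'run': 3 postings
'fish': 1 postings
'lake': 2 postings
'on': 1 postings
Total = 3 + 1 + 2 + 1 = 7

7


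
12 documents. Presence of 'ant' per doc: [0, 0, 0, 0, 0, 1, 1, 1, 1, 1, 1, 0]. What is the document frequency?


Checking each document for 'ant':
Doc 1: absent
Doc 2: absent
Doc 3: absent
Doc 4: absent
Doc 5: absent
Doc 6: present
Doc 7: present
Doc 8: present
Doc 9: present
Doc 10: present
Doc 11: present
Doc 12: absent
df = sum of presences = 0 + 0 + 0 + 0 + 0 + 1 + 1 + 1 + 1 + 1 + 1 + 0 = 6

6


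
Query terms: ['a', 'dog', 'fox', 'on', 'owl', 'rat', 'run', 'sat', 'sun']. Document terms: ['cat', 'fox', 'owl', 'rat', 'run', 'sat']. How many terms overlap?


Query terms: ['a', 'dog', 'fox', 'on', 'owl', 'rat', 'run', 'sat', 'sun']
Document terms: ['cat', 'fox', 'owl', 'rat', 'run', 'sat']
Common terms: ['fox', 'owl', 'rat', 'run', 'sat']
Overlap count = 5

5


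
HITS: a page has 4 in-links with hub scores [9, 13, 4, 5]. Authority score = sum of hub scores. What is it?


Authority = sum of hub scores of in-linkers
In-link 1: hub score = 9
In-link 2: hub score = 13
In-link 3: hub score = 4
In-link 4: hub score = 5
Authority = 9 + 13 + 4 + 5 = 31

31


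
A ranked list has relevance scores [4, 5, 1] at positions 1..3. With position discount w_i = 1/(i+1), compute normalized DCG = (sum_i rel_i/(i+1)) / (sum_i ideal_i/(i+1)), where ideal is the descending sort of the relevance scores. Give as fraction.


Position discount weights w_i = 1/(i+1) for i=1..3:
Weights = [1/2, 1/3, 1/4]
Actual relevance: [4, 5, 1]
DCG = 4/2 + 5/3 + 1/4 = 47/12
Ideal relevance (sorted desc): [5, 4, 1]
Ideal DCG = 5/2 + 4/3 + 1/4 = 49/12
nDCG = DCG / ideal_DCG = 47/12 / 49/12 = 47/49

47/49


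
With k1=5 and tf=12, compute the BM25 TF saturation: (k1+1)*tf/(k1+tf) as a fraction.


BM25 TF component = (k1+1)*tf / (k1+tf)
k1 = 5, tf = 12
Numerator = (5+1)*12 = 72
Denominator = 5 + 12 = 17
= 72/17 = 72/17

72/17


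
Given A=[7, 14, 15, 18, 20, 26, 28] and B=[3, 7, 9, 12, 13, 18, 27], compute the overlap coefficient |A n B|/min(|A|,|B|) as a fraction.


A intersect B = [7, 18]
|A intersect B| = 2
min(|A|, |B|) = min(7, 7) = 7
Overlap = 2 / 7 = 2/7

2/7


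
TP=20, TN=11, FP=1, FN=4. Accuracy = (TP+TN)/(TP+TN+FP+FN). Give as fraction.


Accuracy = (TP + TN) / (TP + TN + FP + FN)
TP + TN = 20 + 11 = 31
Total = 20 + 11 + 1 + 4 = 36
Accuracy = 31 / 36 = 31/36

31/36


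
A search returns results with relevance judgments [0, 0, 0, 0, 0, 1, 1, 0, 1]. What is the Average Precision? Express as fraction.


Computing P@k for each relevant position:
Position 1: not relevant
Position 2: not relevant
Position 3: not relevant
Position 4: not relevant
Position 5: not relevant
Position 6: relevant, P@6 = 1/6 = 1/6
Position 7: relevant, P@7 = 2/7 = 2/7
Position 8: not relevant
Position 9: relevant, P@9 = 3/9 = 1/3
Sum of P@k = 1/6 + 2/7 + 1/3 = 11/14
AP = 11/14 / 3 = 11/42

11/42


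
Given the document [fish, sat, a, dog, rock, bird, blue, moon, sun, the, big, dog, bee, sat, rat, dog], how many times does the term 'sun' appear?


Document has 16 words
Scanning for 'sun':
Found at positions: [8]
Count = 1

1
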